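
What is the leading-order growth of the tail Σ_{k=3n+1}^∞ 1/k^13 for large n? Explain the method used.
Σ_{k>3n} 1/k^13 ~ 1/(12 · (3n)^12)

Compare to the integral: ∫_{3n}^∞ x^(−13) dx = [−x^(−12)/12]_{3n}^∞ = 1/((13−1)·(3n)^12). Euler-Maclaurin then gives
  Σ_{k>3n} 1/k^13 = ∫_{3n}^∞ dx/x^13 − 1/(2·(3n)^13) + O(1/(3n)^14).
(Equivalently this is ζ(13) − Σ_{k≤3n} 1/k^13.)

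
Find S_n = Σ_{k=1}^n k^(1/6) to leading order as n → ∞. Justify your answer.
S_n ~ (6/7) · n^(7/6)

Integral comparison: Σ_{k=1}^n k^(1/6) = ∫_0^n x^(1/6) dx + O(n^(1/6)). The integral is n^(1 + 1/6) / (1 + 1/6) = n^((1+6)/6) / ((1+6)/6) = (6/7) · n^(7/6).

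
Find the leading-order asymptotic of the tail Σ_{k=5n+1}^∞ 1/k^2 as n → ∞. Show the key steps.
Σ_{k>5n} 1/k^2 ~ 1/(1 · (5n))

Compare to the integral: ∫_{5n}^∞ x^(−2) dx = [−x^(−1)/1]_{5n}^∞ = 1/((2−1)·(5n)). Euler-Maclaurin then gives
  Σ_{k>5n} 1/k^2 = ∫_{5n}^∞ dx/x^2 − 1/(2·(5n)^2) + O(1/(5n)^3).
(Equivalently this is ζ(2) − Σ_{k≤5n} 1/k^2.)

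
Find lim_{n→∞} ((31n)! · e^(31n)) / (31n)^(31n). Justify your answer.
lim = ∞

Stirling: (31n)! ~ sqrt(2π·31n) · (31n/e)^(31n). Hence
  (31n)! · e^(31n) / (31n)^(31n) ~ sqrt(2π·31n) = sqrt(2π·31) · sqrt(n) → ∞.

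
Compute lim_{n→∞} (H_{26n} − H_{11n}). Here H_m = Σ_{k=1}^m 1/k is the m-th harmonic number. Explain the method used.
lim = ln(26/11)

Euler-Maclaurin gives H_m = ln m + γ + 1/(2m) + O(1/m^2). The γ and O(1/m) terms cancel in the difference:
  H_{26n} − H_{11n} = ln(26n) − ln(11n) + O(1/n) = ln(26/11) + O(1/n).
Hence the limit is ln(26/11).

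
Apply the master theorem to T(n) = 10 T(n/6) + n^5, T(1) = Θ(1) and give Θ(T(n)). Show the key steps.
T(n) = Θ(n^5)

log_6 10 ≈ 1.285. f(n) = n^5 dominates n^(log_6 10) since 5 > 1.285, and the regularity condition a·f(n/b) = 10·(n/6)^5 = (10/7776)·n^5 ≤ c·f(n) holds with c = 10/7776 ≈ 0.00129 < 1. So this is Case 3: T(n) = Θ(f(n)) = Θ(n^5).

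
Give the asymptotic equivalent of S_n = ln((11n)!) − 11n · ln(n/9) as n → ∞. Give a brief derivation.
S_n ~ 11n · (ln 99 − 1) + O(ln n)

Stirling: ln((11n)!) = 11n ln(11n) − 11n + O(ln n).
  S_n = 11n ln(11n) − 11n − 11n ln(n/9) + O(ln n)
      = 11n ln(11n) − 11n ln n + 11n ln 9 − 11n + O(ln n)
      = 11n ln 11 + 11n ln 9 − 11n + O(ln n)
      = 11n (ln 99 − 1) + O(ln n).
Numerically ln(99) − 1 ≈ 3.5951.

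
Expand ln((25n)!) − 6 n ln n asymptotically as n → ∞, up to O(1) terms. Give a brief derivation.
ln((25n)!) − 6 n ln n = 19 n ln n + 25(ln 25 − 1) n + (1/2) ln(2π·25n) + O(1/n)

Stirling: ln((25n)!) = 25n ln(25n) − 25n + (1/2) ln(2π·25n) + O(1/n).
Expand 25n ln(25n) = 25n (ln n + ln 25) = 25n ln n + 25n ln 25.
Subtract 6n ln n: leading term is (25 − 6) n ln n = 19 n ln n. The next term is 25n ln 25 − 25n = 25(ln 25 − 1) n. Then the (1/2) ln(2π·25n) correction.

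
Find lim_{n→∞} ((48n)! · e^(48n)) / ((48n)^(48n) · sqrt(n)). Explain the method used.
lim = sqrt(2π·48)

Stirling: (48n)! ~ sqrt(2π·48n) · (48n/e)^(48n). Hence
  (48n)! · e^(48n) / (48n)^(48n) ~ sqrt(2π·48n).
Dividing by sqrt(n): sqrt(2π·48n) / sqrt(n) = sqrt(2π·48) · n^((1−1)/2), so the limit is sqrt(2π·48).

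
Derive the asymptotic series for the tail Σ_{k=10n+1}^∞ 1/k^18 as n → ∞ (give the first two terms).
Σ_{k>10n} 1/k^18 = 1/(17 · (10n)^17) − 1/(2 · (10n)^18) + O(1/(10n)^19)

Compare to the integral: ∫_{10n}^∞ x^(−18) dx = [−x^(−17)/17]_{10n}^∞ = 1/((18−1)·(10n)^17). The Euler-Maclaurin correction adds −f(10n)/2 = −1/(2·(10n)^18). Euler-Maclaurin then gives
  Σ_{k>10n} 1/k^18 = ∫_{10n}^∞ dx/x^18 − 1/(2·(10n)^18) + O(1/(10n)^19).
(Equivalently this is ζ(18) − Σ_{k≤10n} 1/k^18.)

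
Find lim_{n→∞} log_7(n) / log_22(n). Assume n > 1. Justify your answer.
lim = ln(22) / ln(7) = log_7(22)

Change of base: log_7(n) = ln n / ln 7 and log_22(n) = ln n / ln 22. The ratio is (ln n / ln 7) · (ln 22 / ln n) = ln 22 / ln 7, a constant independent of n. So the limit is ln 22 / ln 7 = log_7(22).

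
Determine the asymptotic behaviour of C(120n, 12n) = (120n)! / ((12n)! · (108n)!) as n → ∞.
C(120n, 12n) ~ (10000000000/387420489)^(12n) · sqrt(5/(9π·12n))

Write N = 12n. Apply Stirling to each factorial:
  (10N)! ~ sqrt(2π·10N) · (10N/e)^(10N),
  N! ~ sqrt(2π N) · (N/e)^N,
  (9N)! ~ sqrt(2π·9N) · (9N/e)^(9N).
The exponential factors combine to (10N)^(10N) / (N^N · (9N)^(9N)) = 10^(10N)/9^(9N) = (10^10/9^9)^N = (10000000000/387420489)^N.
The square-root prefactors combine to sqrt(2π·10N) / (sqrt(2π N)·sqrt(2π·9N)) = sqrt(10 / (2π·9·N)) = sqrt(5/(9π·12n)).
Substituting N = 12n: C(120n, 12n) ~ (10000000000/387420489)^(12n) · sqrt(5/(9π·12n)).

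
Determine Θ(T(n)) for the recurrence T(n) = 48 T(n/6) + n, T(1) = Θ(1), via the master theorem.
T(n) = Θ(n^(log_6 48))

Master theorem: compare f(n) = n to n^(log_6 48) where log_6 48 ≈ 2.161. Since 1 < log_6 48, we have f(n) = O(n^(log_6 48 − ε)) for some ε > 0 — Case 1. Hence T(n) = Θ(n^(log_6 48)).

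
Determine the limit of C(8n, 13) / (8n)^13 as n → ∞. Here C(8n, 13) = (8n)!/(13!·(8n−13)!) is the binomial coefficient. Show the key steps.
lim = 1/13! = 1/6227020800

With N = 8n → ∞: C(N, 13) / N^13 = [N(N−1)…(N−12)] / (13! · N^13) = (1/13!) · 1 · (1 − 1/(8n)) · … · (1 − 12/(8n)). Each factor → 1 as N → ∞, so the limit is 1/13! = 1/6227020800.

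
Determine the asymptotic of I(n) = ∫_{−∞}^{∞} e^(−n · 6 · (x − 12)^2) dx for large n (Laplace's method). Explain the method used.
I(n) = sqrt(π/(6n))

Here φ(x) = 6 · (x − 12)^2 has its unique minimum at x* = 12 with φ(x*) = 0 and φ''(x*) = 12. Laplace's method gives
  I(n) ~ e^(−n φ(x*)) · sqrt(2π / (n · φ''(x*))) = sqrt(2π / (12n)) = sqrt(π/(6n)).
This is exact: substituting u = (x − 12)·sqrt(6n) gives I(n) = (1/sqrt(6n)) ∫_{−∞}^{∞} e^(−u^2) du = sqrt(π/(6n)).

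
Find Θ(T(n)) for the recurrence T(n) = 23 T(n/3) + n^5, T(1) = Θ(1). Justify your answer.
T(n) = Θ(n^5)

log_3 23 ≈ 2.854. f(n) = n^5 dominates n^(log_3 23) since 5 > 2.854, and the regularity condition a·f(n/b) = 23·(n/3)^5 = (23/243)·n^5 ≤ c·f(n) holds with c = 23/243 ≈ 0.0947 < 1. So this is Case 3: T(n) = Θ(f(n)) = Θ(n^5).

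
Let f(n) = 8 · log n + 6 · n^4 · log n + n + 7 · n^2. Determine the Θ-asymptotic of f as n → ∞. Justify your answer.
f(n) ∈ Θ(n^4 · log n)

Compare the terms by growth order. For large n, n^a · (log n)^b dominates n^a' · (log n)^b' iff a > a', or (a = a' and b > b'). Ranking the 4 terms shows the dominant one is 6 · n^4 · log n. Hence f(n) ∈ Θ(n^4 · log n).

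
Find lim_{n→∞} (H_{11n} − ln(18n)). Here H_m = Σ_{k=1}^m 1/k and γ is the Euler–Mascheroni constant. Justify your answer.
lim = ln(11/18) + γ

By Euler-Maclaurin, H_m = ln m + γ + O(1/m). So
  H_{11n} − ln(18n) = ln(11n) + γ − ln(18n) + O(1/n)
                       = ln(11/18) + γ + O(1/n).
Hence the limit is ln(11/18) + γ.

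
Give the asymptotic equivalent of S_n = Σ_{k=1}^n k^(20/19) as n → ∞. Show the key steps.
S_n ~ (19/39) · n^(39/19)

Integral comparison: Σ_{k=1}^n k^(20/19) = ∫_0^n x^(20/19) dx + O(n^(20/19)). The integral is n^(1 + 20/19) / (1 + 20/19) = n^((20+19)/19) / ((20+19)/19) = (19/39) · n^(39/19).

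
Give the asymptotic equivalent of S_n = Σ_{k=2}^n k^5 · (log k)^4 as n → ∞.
S_n ~ n^6 · (log n)^4 / 6

By integral comparison, S_n = ∫_1^n x^5 · (log x)^4 dx + O(n^5 · (log n)^4). For the integral, the leading term of ∫_1^n x^5 (log x)^4 dx is n^6/6 · (log n)^4 (by repeated integration by parts; each step lowers the log-exponent and produces a relatively O(1/log n) correction). Hence S_n ~ n^6 · (log n)^4 / 6.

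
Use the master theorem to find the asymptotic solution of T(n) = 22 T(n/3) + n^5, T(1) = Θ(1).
T(n) = Θ(n^5)

log_3 22 ≈ 2.814. f(n) = n^5 dominates n^(log_3 22) since 5 > 2.814, and the regularity condition a·f(n/b) = 22·(n/3)^5 = (22/243)·n^5 ≤ c·f(n) holds with c = 22/243 ≈ 0.0905 < 1. So this is Case 3: T(n) = Θ(f(n)) = Θ(n^5).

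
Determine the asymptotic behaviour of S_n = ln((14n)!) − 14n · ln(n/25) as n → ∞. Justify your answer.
S_n ~ 14n · (ln 350 − 1) + O(ln n)

Stirling: ln((14n)!) = 14n ln(14n) − 14n + O(ln n).
  S_n = 14n ln(14n) − 14n − 14n ln(n/25) + O(ln n)
      = 14n ln(14n) − 14n ln n + 14n ln 25 − 14n + O(ln n)
      = 14n ln 14 + 14n ln 25 − 14n + O(ln n)
      = 14n (ln 350 − 1) + O(ln n).
Numerically ln(350) − 1 ≈ 4.8579.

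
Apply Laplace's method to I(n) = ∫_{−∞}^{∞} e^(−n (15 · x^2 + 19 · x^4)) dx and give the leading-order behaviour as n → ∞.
I(n) ~ sqrt(π/(15n))

φ(x) = 15 · x^2 + 19 · x^4 has its unique global minimum at x* = 0 (since φ'(x) = 30x + 76x^3 = 0 only at x = 0 for real x with both coefficients positive, and φ → ∞ as |x| → ∞). At x* = 0, φ(0) = 0 and φ''(0) = 30. Laplace's method then gives
  I(n) ~ sqrt(2π / (n · φ''(0))) · e^(−n φ(0)) = sqrt(2π / (30n)) = sqrt(π/(15n)).
The 19 · x^4 term contributes only at subleading order (an O(1/n) relative correction).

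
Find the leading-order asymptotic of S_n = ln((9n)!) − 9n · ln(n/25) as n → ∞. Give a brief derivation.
S_n ~ 9n · (ln 225 − 1) + O(ln n)

Stirling: ln((9n)!) = 9n ln(9n) − 9n + O(ln n).
  S_n = 9n ln(9n) − 9n − 9n ln(n/25) + O(ln n)
      = 9n ln(9n) − 9n ln n + 9n ln 25 − 9n + O(ln n)
      = 9n ln 9 + 9n ln 25 − 9n + O(ln n)
      = 9n (ln 225 − 1) + O(ln n).
Numerically ln(225) − 1 ≈ 4.4161.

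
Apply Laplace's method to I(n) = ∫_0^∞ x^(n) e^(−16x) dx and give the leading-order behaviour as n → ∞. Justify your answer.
I(n) ~ (sqrt(2π·n) / 16) · (n/(16e))^(n)

Write the integrand as exp(n ln x − 16x) and set f(x) = n ln x − 16x. Then f'(x) = n/x − 16 = 0 at x* = n/16, and f''(x*) = −n/x*^2 = −16^2/(n). Laplace's method (interior maximum) gives
  I(n) ~ e^(f(x*)) · sqrt(2π / |f''(x*)|)
        = exp(n ln(n/16) − n) · sqrt(2π · n / 16^2)
        = (n/16)^(n) e^(−n) · sqrt(2π·n) / 16
        = (sqrt(2π·n) / 16) · (n/(16e))^(n).
This matches Γ(n+1)/16^(n+1) with Stirling applied to Γ.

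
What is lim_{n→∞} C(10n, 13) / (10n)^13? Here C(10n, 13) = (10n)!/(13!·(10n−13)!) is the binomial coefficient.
lim = 1/13! = 1/6227020800

With N = 10n → ∞: C(N, 13) / N^13 = [N(N−1)…(N−12)] / (13! · N^13) = (1/13!) · 1 · (1 − 1/(10n)) · … · (1 − 12/(10n)). Each factor → 1 as N → ∞, so the limit is 1/13! = 1/6227020800.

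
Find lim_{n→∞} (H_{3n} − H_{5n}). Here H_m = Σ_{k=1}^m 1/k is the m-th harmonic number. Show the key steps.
lim = ln(3/5)

Euler-Maclaurin gives H_m = ln m + γ + 1/(2m) + O(1/m^2). The γ and O(1/m) terms cancel in the difference:
  H_{3n} − H_{5n} = ln(3n) − ln(5n) + O(1/n) = ln(3/5) + O(1/n).
Hence the limit is ln(3/5).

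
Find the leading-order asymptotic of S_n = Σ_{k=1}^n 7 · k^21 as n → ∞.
S_n ~ 7 · n^22 / 22

By integral comparison (Euler-Maclaurin), Σ_{k=1}^n 7 · k^21 = 7 · ∫_0^n x^21 dx + O(n^21) = 7 · n^22/22 + O(n^21). (Equivalently, Faulhaber's formula gives the same leading term.)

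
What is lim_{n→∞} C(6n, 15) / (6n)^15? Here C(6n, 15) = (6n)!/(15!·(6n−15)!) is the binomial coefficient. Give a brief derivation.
lim = 1/15! = 1/1307674368000

With N = 6n → ∞: C(N, 15) / N^15 = [N(N−1)…(N−14)] / (15! · N^15) = (1/15!) · 1 · (1 − 1/(6n)) · … · (1 − 14/(6n)). Each factor → 1 as N → ∞, so the limit is 1/15! = 1/1307674368000.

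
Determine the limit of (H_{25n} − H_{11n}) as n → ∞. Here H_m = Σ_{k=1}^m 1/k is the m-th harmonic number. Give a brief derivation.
lim = ln(25/11)

Euler-Maclaurin gives H_m = ln m + γ + 1/(2m) + O(1/m^2). The γ and O(1/m) terms cancel in the difference:
  H_{25n} − H_{11n} = ln(25n) − ln(11n) + O(1/n) = ln(25/11) + O(1/n).
Hence the limit is ln(25/11).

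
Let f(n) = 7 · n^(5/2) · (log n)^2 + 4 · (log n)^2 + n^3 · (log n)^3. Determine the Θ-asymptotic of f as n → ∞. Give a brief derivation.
f(n) ∈ Θ(n^3 · (log n)^3)

Compare the terms by growth order. For large n, n^a · (log n)^b dominates n^a' · (log n)^b' iff a > a', or (a = a' and b > b'). Ranking the 3 terms shows the dominant one is n^3 · (log n)^3. Hence f(n) ∈ Θ(n^3 · (log n)^3).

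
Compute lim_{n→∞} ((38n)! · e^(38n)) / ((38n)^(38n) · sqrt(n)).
lim = sqrt(2π·38)

Stirling: (38n)! ~ sqrt(2π·38n) · (38n/e)^(38n). Hence
  (38n)! · e^(38n) / (38n)^(38n) ~ sqrt(2π·38n).
Dividing by sqrt(n): sqrt(2π·38n) / sqrt(n) = sqrt(2π·38) · n^((1−1)/2), so the limit is sqrt(2π·38).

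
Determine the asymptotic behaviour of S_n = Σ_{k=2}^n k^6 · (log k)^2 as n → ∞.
S_n ~ n^7 · (log n)^2 / 7

By integral comparison, S_n = ∫_1^n x^6 · (log x)^2 dx + O(n^6 · (log n)^2). For the integral, the leading term of ∫_1^n x^6 (log x)^2 dx is n^7/7 · (log n)^2 (by repeated integration by parts; each step lowers the log-exponent and produces a relatively O(1/log n) correction). Hence S_n ~ n^7 · (log n)^2 / 7.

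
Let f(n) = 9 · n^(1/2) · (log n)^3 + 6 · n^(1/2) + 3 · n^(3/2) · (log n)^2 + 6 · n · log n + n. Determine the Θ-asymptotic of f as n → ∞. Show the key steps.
f(n) ∈ Θ(n^(3/2) · (log n)^2)

Compare the terms by growth order. For large n, n^a · (log n)^b dominates n^a' · (log n)^b' iff a > a', or (a = a' and b > b'). Ranking the 5 terms shows the dominant one is 3 · n^(3/2) · (log n)^2. Hence f(n) ∈ Θ(n^(3/2) · (log n)^2).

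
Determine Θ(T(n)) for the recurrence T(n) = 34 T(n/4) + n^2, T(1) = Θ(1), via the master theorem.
T(n) = Θ(n^(log_4 34))

Master theorem: compare f(n) = n^2 to n^(log_4 34) where log_4 34 ≈ 2.544. Since 2 < log_4 34, we have f(n) = O(n^(log_4 34 − ε)) for some ε > 0 — Case 1. Hence T(n) = Θ(n^(log_4 34)).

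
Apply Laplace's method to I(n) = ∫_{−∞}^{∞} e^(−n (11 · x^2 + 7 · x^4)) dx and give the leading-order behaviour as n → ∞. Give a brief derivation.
I(n) ~ sqrt(π/(11n))

φ(x) = 11 · x^2 + 7 · x^4 has its unique global minimum at x* = 0 (since φ'(x) = 22x + 28x^3 = 0 only at x = 0 for real x with both coefficients positive, and φ → ∞ as |x| → ∞). At x* = 0, φ(0) = 0 and φ''(0) = 22. Laplace's method then gives
  I(n) ~ sqrt(2π / (n · φ''(0))) · e^(−n φ(0)) = sqrt(2π / (22n)) = sqrt(π/(11n)).
The 7 · x^4 term contributes only at subleading order (an O(1/n) relative correction).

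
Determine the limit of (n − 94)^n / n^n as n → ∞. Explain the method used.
lim = e^(−94)

Rewrite as (1 − 94/n)^(n). By the standard limit (1 + x/n)^n → e^x, we have (1 − 94/n)^n → e^(−94), and raising to the 1st power gives e^(−94).
More precisely, ln[(1 − 94/n)^(n)] = n · ln(1 − 94/n) = n · (-94/n + O(1/n^2)) = -94 + O(1/n) → -94.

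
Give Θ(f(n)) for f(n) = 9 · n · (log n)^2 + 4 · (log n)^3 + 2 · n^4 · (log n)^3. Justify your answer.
f(n) ∈ Θ(n^4 · (log n)^3)

Compare the terms by growth order. For large n, n^a · (log n)^b dominates n^a' · (log n)^b' iff a > a', or (a = a' and b > b'). Ranking the 3 terms shows the dominant one is 2 · n^4 · (log n)^3. Hence f(n) ∈ Θ(n^4 · (log n)^3).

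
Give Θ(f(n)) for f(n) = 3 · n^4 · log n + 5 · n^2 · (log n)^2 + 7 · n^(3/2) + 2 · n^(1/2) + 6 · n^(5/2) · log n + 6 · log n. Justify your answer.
f(n) ∈ Θ(n^4 · log n)

Compare the terms by growth order. For large n, n^a · (log n)^b dominates n^a' · (log n)^b' iff a > a', or (a = a' and b > b'). Ranking the 6 terms shows the dominant one is 3 · n^4 · log n. Hence f(n) ∈ Θ(n^4 · log n).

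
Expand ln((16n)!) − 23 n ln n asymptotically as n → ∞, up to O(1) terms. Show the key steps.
ln((16n)!) − 23 n ln n = −7 n ln n + 16(ln 16 − 1) n + (1/2) ln(2π·16n) + O(1/n)

Stirling: ln((16n)!) = 16n ln(16n) − 16n + (1/2) ln(2π·16n) + O(1/n).
Expand 16n ln(16n) = 16n (ln n + ln 16) = 16n ln n + 16n ln 16.
Subtract 23n ln n: leading term is (16 − 23) n ln n = −7 n ln n. The next term is 16n ln 16 − 16n = 16(ln 16 − 1) n. Then the (1/2) ln(2π·16n) correction.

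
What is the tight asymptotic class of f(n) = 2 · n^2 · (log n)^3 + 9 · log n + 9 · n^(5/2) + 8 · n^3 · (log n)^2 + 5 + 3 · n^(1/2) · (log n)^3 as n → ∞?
f(n) ∈ Θ(n^3 · (log n)^2)

Compare the terms by growth order. For large n, n^a · (log n)^b dominates n^a' · (log n)^b' iff a > a', or (a = a' and b > b'). Ranking the 6 terms shows the dominant one is 8 · n^3 · (log n)^2. Hence f(n) ∈ Θ(n^3 · (log n)^2).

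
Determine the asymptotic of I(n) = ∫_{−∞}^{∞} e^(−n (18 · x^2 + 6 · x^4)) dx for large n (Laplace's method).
I(n) ~ sqrt(π/(18n))

φ(x) = 18 · x^2 + 6 · x^4 has its unique global minimum at x* = 0 (since φ'(x) = 36x + 24x^3 = 0 only at x = 0 for real x with both coefficients positive, and φ → ∞ as |x| → ∞). At x* = 0, φ(0) = 0 and φ''(0) = 36. Laplace's method then gives
  I(n) ~ sqrt(2π / (n · φ''(0))) · e^(−n φ(0)) = sqrt(2π / (36n)) = sqrt(π/(18n)).
The 6 · x^4 term contributes only at subleading order (an O(1/n) relative correction).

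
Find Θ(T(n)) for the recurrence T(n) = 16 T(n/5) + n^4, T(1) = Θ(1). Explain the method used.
T(n) = Θ(n^4)

log_5 16 ≈ 1.723. f(n) = n^4 dominates n^(log_5 16) since 4 > 1.723, and the regularity condition a·f(n/b) = 16·(n/5)^4 = (16/625)·n^4 ≤ c·f(n) holds with c = 16/625 ≈ 0.0256 < 1. So this is Case 3: T(n) = Θ(f(n)) = Θ(n^4).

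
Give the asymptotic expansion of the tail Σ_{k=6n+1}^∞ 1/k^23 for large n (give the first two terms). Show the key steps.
Σ_{k>6n} 1/k^23 = 1/(22 · (6n)^22) − 1/(2 · (6n)^23) + O(1/(6n)^24)

Compare to the integral: ∫_{6n}^∞ x^(−23) dx = [−x^(−22)/22]_{6n}^∞ = 1/((23−1)·(6n)^22). The Euler-Maclaurin correction adds −f(6n)/2 = −1/(2·(6n)^23). Euler-Maclaurin then gives
  Σ_{k>6n} 1/k^23 = ∫_{6n}^∞ dx/x^23 − 1/(2·(6n)^23) + O(1/(6n)^24).
(Equivalently this is ζ(23) − Σ_{k≤6n} 1/k^23.)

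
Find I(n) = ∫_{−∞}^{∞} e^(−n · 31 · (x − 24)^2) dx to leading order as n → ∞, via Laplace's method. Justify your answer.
I(n) = sqrt(π/(31n))

Here φ(x) = 31 · (x − 24)^2 has its unique minimum at x* = 24 with φ(x*) = 0 and φ''(x*) = 62. Laplace's method gives
  I(n) ~ e^(−n φ(x*)) · sqrt(2π / (n · φ''(x*))) = sqrt(2π / (62n)) = sqrt(π/(31n)).
This is exact: substituting u = (x − 24)·sqrt(31n) gives I(n) = (1/sqrt(31n)) ∫_{−∞}^{∞} e^(−u^2) du = sqrt(π/(31n)).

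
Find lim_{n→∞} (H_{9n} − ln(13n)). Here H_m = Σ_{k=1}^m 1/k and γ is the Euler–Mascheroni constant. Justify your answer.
lim = ln(9/13) + γ

By Euler-Maclaurin, H_m = ln m + γ + O(1/m). So
  H_{9n} − ln(13n) = ln(9n) + γ − ln(13n) + O(1/n)
                       = ln(9/13) + γ + O(1/n).
Hence the limit is ln(9/13) + γ.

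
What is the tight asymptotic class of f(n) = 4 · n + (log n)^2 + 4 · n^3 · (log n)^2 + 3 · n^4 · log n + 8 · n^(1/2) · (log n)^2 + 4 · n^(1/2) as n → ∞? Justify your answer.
f(n) ∈ Θ(n^4 · log n)

Compare the terms by growth order. For large n, n^a · (log n)^b dominates n^a' · (log n)^b' iff a > a', or (a = a' and b > b'). Ranking the 6 terms shows the dominant one is 3 · n^4 · log n. Hence f(n) ∈ Θ(n^4 · log n).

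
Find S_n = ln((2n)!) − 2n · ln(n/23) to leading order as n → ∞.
S_n ~ 2n · (ln 46 − 1) + O(ln n)

Stirling: ln((2n)!) = 2n ln(2n) − 2n + O(ln n).
  S_n = 2n ln(2n) − 2n − 2n ln(n/23) + O(ln n)
      = 2n ln(2n) − 2n ln n + 2n ln 23 − 2n + O(ln n)
      = 2n ln 2 + 2n ln 23 − 2n + O(ln n)
      = 2n (ln 46 − 1) + O(ln n).
Numerically ln(46) − 1 ≈ 2.8286.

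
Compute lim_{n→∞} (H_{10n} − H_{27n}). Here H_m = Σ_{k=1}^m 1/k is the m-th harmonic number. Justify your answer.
lim = ln(10/27)

Euler-Maclaurin gives H_m = ln m + γ + 1/(2m) + O(1/m^2). The γ and O(1/m) terms cancel in the difference:
  H_{10n} − H_{27n} = ln(10n) − ln(27n) + O(1/n) = ln(10/27) + O(1/n).
Hence the limit is ln(10/27).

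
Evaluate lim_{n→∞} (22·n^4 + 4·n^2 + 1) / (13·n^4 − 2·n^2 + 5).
lim = 22/13

For large n the leading n^4 terms dominate both numerator and denominator. Dividing top and bottom by n^4, every other term tends to 0, leaving 22/13.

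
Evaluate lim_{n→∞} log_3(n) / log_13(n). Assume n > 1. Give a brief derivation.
lim = ln(13) / ln(3) = log_3(13)

Change of base: log_3(n) = ln n / ln 3 and log_13(n) = ln n / ln 13. The ratio is (ln n / ln 3) · (ln 13 / ln n) = ln 13 / ln 3, a constant independent of n. So the limit is ln 13 / ln 3 = log_3(13).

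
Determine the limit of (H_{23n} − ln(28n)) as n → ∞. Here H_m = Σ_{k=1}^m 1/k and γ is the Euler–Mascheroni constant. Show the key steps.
lim = ln(23/28) + γ

By Euler-Maclaurin, H_m = ln m + γ + O(1/m). So
  H_{23n} − ln(28n) = ln(23n) + γ − ln(28n) + O(1/n)
                       = ln(23/28) + γ + O(1/n).
Hence the limit is ln(23/28) + γ.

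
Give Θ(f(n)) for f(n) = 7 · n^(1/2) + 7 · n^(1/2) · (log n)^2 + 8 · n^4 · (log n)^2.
f(n) ∈ Θ(n^4 · (log n)^2)

Compare the terms by growth order. For large n, n^a · (log n)^b dominates n^a' · (log n)^b' iff a > a', or (a = a' and b > b'). Ranking the 3 terms shows the dominant one is 8 · n^4 · (log n)^2. Hence f(n) ∈ Θ(n^4 · (log n)^2).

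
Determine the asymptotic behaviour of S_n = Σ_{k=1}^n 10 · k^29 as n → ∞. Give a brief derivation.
S_n ~ n^30 / 3

By integral comparison (Euler-Maclaurin), Σ_{k=1}^n 10 · k^29 = 10 · ∫_0^n x^29 dx + O(n^29) = 10 · n^30/30 = n^30 / 3 + O(n^29). (Equivalently, Faulhaber's formula gives the same leading term.)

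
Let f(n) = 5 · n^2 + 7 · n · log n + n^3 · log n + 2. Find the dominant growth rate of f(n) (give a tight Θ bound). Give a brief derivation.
f(n) ∈ Θ(n^3 · log n)

Compare the terms by growth order. For large n, n^a · (log n)^b dominates n^a' · (log n)^b' iff a > a', or (a = a' and b > b'). Ranking the 4 terms shows the dominant one is n^3 · log n. Hence f(n) ∈ Θ(n^3 · log n).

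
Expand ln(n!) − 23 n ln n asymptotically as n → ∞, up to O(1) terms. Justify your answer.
ln(n!) − 23 n ln n = −22 n ln n − n + (1/2) ln(2π n) + O(1/n)

Stirling: ln((n)!) = n ln(n) − n + (1/2) ln(2π·n) + O(1/n).
Here n ln(n) = n ln n.
Subtract 23n ln n: leading term is (1 − 23) n ln n = −22 n ln n. The next term is −n. Then the (1/2) ln(2π·n) correction.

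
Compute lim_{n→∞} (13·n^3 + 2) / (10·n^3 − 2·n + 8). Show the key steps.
lim = 13/10

For large n the leading n^3 terms dominate both numerator and denominator. Dividing top and bottom by n^3, every other term tends to 0, leaving 13/10.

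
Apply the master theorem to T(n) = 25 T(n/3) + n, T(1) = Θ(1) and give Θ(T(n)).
T(n) = Θ(n^(log_3 25))

Master theorem: compare f(n) = n to n^(log_3 25) where log_3 25 ≈ 2.930. Since 1 < log_3 25, we have f(n) = O(n^(log_3 25 − ε)) for some ε > 0 — Case 1. Hence T(n) = Θ(n^(log_3 25)).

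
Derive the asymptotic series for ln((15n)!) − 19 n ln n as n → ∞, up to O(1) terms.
ln((15n)!) − 19 n ln n = −4 n ln n + 15(ln 15 − 1) n + (1/2) ln(2π·15n) + O(1/n)

Stirling: ln((15n)!) = 15n ln(15n) − 15n + (1/2) ln(2π·15n) + O(1/n).
Expand 15n ln(15n) = 15n (ln n + ln 15) = 15n ln n + 15n ln 15.
Subtract 19n ln n: leading term is (15 − 19) n ln n = −4 n ln n. The next term is 15n ln 15 − 15n = 15(ln 15 − 1) n. Then the (1/2) ln(2π·15n) correction.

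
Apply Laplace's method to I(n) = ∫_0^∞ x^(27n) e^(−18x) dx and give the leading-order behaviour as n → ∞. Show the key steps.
I(n) ~ (sqrt(2π·27n) / 18) · (27n/(18e))^(27n)

Write the integrand as exp(27n ln x − 18x) and set f(x) = 27n ln x − 18x. Then f'(x) = 27n/x − 18 = 0 at x* = 27n/18, and f''(x*) = −27n/x*^2 = −18^2/(27n). Laplace's method (interior maximum) gives
  I(n) ~ e^(f(x*)) · sqrt(2π / |f''(x*)|)
        = exp(27n ln(27n/18) − 27n) · sqrt(2π · 27n / 18^2)
        = (27n/18)^(27n) e^(−27n) · sqrt(2π·27n) / 18
        = (sqrt(2π·27n) / 18) · (27n/(18e))^(27n).
This matches Γ(27n+1)/18^(27n+1) with Stirling applied to Γ.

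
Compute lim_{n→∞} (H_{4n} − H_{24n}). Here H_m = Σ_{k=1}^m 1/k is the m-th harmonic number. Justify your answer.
lim = ln(4/24) = −ln 6

Euler-Maclaurin gives H_m = ln m + γ + 1/(2m) + O(1/m^2). The γ and O(1/m) terms cancel in the difference:
  H_{4n} − H_{24n} = ln(4n) − ln(24n) + O(1/n) = ln(4/24) + O(1/n).
Hence the limit is ln(4/24) = −ln 6.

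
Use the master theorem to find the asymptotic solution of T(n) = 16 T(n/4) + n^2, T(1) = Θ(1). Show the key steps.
T(n) = Θ(n^2 log n)

log_4 16 = 2, and f(n) = n^2 = Θ(n^(log_4 16)). This is Case 2 of the master theorem: T(n) = Θ(f(n) · log n) = Θ(n^2 log n).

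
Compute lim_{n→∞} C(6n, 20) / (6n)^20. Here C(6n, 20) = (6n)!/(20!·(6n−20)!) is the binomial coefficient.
lim = 1/20! = 1/2432902008176640000

With N = 6n → ∞: C(N, 20) / N^20 = [N(N−1)…(N−19)] / (20! · N^20) = (1/20!) · 1 · (1 − 1/(6n)) · … · (1 − 19/(6n)). Each factor → 1 as N → ∞, so the limit is 1/20! = 1/2432902008176640000.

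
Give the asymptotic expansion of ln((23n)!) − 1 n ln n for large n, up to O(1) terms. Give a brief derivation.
ln((23n)!) − 1 n ln n = 22 n ln n + 23(ln 23 − 1) n + (1/2) ln(2π·23n) + O(1/n)

Stirling: ln((23n)!) = 23n ln(23n) − 23n + (1/2) ln(2π·23n) + O(1/n).
Expand 23n ln(23n) = 23n (ln n + ln 23) = 23n ln n + 23n ln 23.
Subtract 1n ln n: leading term is (23 − 1) n ln n = 22 n ln n. The next term is 23n ln 23 − 23n = 23(ln 23 − 1) n. Then the (1/2) ln(2π·23n) correction.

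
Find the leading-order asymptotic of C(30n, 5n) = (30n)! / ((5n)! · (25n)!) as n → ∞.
C(30n, 5n) ~ (46656/3125)^(5n) · sqrt(3/(5π·5n))

Write N = 5n. Apply Stirling to each factorial:
  (6N)! ~ sqrt(2π·6N) · (6N/e)^(6N),
  N! ~ sqrt(2π N) · (N/e)^N,
  (5N)! ~ sqrt(2π·5N) · (5N/e)^(5N).
The exponential factors combine to (6N)^(6N) / (N^N · (5N)^(5N)) = 6^(6N)/5^(5N) = (6^6/5^5)^N = (46656/3125)^N.
The square-root prefactors combine to sqrt(2π·6N) / (sqrt(2π N)·sqrt(2π·5N)) = sqrt(6 / (2π·5·N)) = sqrt(3/(5π·5n)).
Substituting N = 5n: C(30n, 5n) ~ (46656/3125)^(5n) · sqrt(3/(5π·5n)).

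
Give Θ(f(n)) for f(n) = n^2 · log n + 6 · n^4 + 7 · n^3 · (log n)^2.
f(n) ∈ Θ(n^4)

Compare the terms by growth order. For large n, n^a · (log n)^b dominates n^a' · (log n)^b' iff a > a', or (a = a' and b > b'). Ranking the 3 terms shows the dominant one is 6 · n^4. Hence f(n) ∈ Θ(n^4).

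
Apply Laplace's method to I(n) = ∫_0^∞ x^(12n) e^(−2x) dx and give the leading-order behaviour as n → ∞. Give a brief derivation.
I(n) ~ (sqrt(2π·12n) / 2) · (12n/(2e))^(12n)

Write the integrand as exp(12n ln x − 2x) and set f(x) = 12n ln x − 2x. Then f'(x) = 12n/x − 2 = 0 at x* = 12n/2, and f''(x*) = −12n/x*^2 = −2^2/(12n). Laplace's method (interior maximum) gives
  I(n) ~ e^(f(x*)) · sqrt(2π / |f''(x*)|)
        = exp(12n ln(12n/2) − 12n) · sqrt(2π · 12n / 2^2)
        = (12n/2)^(12n) e^(−12n) · sqrt(2π·12n) / 2
        = (sqrt(2π·12n) / 2) · (12n/(2e))^(12n).
This matches Γ(12n+1)/2^(12n+1) with Stirling applied to Γ.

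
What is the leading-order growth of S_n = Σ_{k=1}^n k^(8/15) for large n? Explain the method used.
S_n ~ (15/23) · n^(23/15)

Integral comparison: Σ_{k=1}^n k^(8/15) = ∫_0^n x^(8/15) dx + O(n^(8/15)). The integral is n^(1 + 8/15) / (1 + 8/15) = n^((8+15)/15) / ((8+15)/15) = (15/23) · n^(23/15).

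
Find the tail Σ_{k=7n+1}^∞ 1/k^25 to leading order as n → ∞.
Σ_{k>7n} 1/k^25 ~ 1/(24 · (7n)^24)

Compare to the integral: ∫_{7n}^∞ x^(−25) dx = [−x^(−24)/24]_{7n}^∞ = 1/((25−1)·(7n)^24). Euler-Maclaurin then gives
  Σ_{k>7n} 1/k^25 = ∫_{7n}^∞ dx/x^25 − 1/(2·(7n)^25) + O(1/(7n)^26).
(Equivalently this is ζ(25) − Σ_{k≤7n} 1/k^25.)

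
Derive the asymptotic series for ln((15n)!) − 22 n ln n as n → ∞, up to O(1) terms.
ln((15n)!) − 22 n ln n = −7 n ln n + 15(ln 15 − 1) n + (1/2) ln(2π·15n) + O(1/n)

Stirling: ln((15n)!) = 15n ln(15n) − 15n + (1/2) ln(2π·15n) + O(1/n).
Expand 15n ln(15n) = 15n (ln n + ln 15) = 15n ln n + 15n ln 15.
Subtract 22n ln n: leading term is (15 − 22) n ln n = −7 n ln n. The next term is 15n ln 15 − 15n = 15(ln 15 − 1) n. Then the (1/2) ln(2π·15n) correction.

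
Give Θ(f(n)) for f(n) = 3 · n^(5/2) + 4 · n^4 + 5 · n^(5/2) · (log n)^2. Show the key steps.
f(n) ∈ Θ(n^4)

Compare the terms by growth order. For large n, n^a · (log n)^b dominates n^a' · (log n)^b' iff a > a', or (a = a' and b > b'). Ranking the 3 terms shows the dominant one is 4 · n^4. Hence f(n) ∈ Θ(n^4).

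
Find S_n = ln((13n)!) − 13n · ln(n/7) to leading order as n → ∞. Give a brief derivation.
S_n ~ 13n · (ln 91 − 1) + O(ln n)

Stirling: ln((13n)!) = 13n ln(13n) − 13n + O(ln n).
  S_n = 13n ln(13n) − 13n − 13n ln(n/7) + O(ln n)
      = 13n ln(13n) − 13n ln n + 13n ln 7 − 13n + O(ln n)
      = 13n ln 13 + 13n ln 7 − 13n + O(ln n)
      = 13n (ln 91 − 1) + O(ln n).
Numerically ln(91) − 1 ≈ 3.5109.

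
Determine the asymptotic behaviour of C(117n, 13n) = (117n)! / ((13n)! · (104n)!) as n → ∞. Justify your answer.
C(117n, 13n) ~ (387420489/16777216)^(13n) · sqrt(9/(16π·13n))

Write N = 13n. Apply Stirling to each factorial:
  (9N)! ~ sqrt(2π·9N) · (9N/e)^(9N),
  N! ~ sqrt(2π N) · (N/e)^N,
  (8N)! ~ sqrt(2π·8N) · (8N/e)^(8N).
The exponential factors combine to (9N)^(9N) / (N^N · (8N)^(8N)) = 9^(9N)/8^(8N) = (9^9/8^8)^N = (387420489/16777216)^N.
The square-root prefactors combine to sqrt(2π·9N) / (sqrt(2π N)·sqrt(2π·8N)) = sqrt(9 / (2π·8·N)) = sqrt(9/(16π·13n)).
Substituting N = 13n: C(117n, 13n) ~ (387420489/16777216)^(13n) · sqrt(9/(16π·13n)).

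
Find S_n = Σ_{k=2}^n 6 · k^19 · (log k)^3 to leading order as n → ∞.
S_n ~ 3 · n^20 · (log n)^3 / 10

By integral comparison, S_n = ∫_1^n 6 · x^19 · (log x)^3 dx + O(n^19 · (log n)^3). For the integral, the leading term of ∫_1^n x^19 (log x)^3 dx is n^20/20 · (log n)^3 (by repeated integration by parts; each step lowers the log-exponent and produces a relatively O(1/log n) correction). Hence S_n ~ 3 · n^20 · (log n)^3 / 10.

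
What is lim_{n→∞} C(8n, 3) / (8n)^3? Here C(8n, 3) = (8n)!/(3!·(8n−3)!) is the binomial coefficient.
lim = 1/3! = 1/6

With N = 8n → ∞: C(N, 3) / N^3 = [N(N−1)…(N−2)] / (3! · N^3) = (1/3!) · 1 · (1 − 1/(8n)) · (1 − 2/(8n)). Each factor → 1 as N → ∞, so the limit is 1/3! = 1/6.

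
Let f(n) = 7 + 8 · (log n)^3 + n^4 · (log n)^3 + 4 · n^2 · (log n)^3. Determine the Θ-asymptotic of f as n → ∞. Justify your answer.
f(n) ∈ Θ(n^4 · (log n)^3)

Compare the terms by growth order. For large n, n^a · (log n)^b dominates n^a' · (log n)^b' iff a > a', or (a = a' and b > b'). Ranking the 4 terms shows the dominant one is n^4 · (log n)^3. Hence f(n) ∈ Θ(n^4 · (log n)^3).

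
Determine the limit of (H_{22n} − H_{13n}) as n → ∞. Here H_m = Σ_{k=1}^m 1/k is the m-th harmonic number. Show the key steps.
lim = ln(22/13)

Euler-Maclaurin gives H_m = ln m + γ + 1/(2m) + O(1/m^2). The γ and O(1/m) terms cancel in the difference:
  H_{22n} − H_{13n} = ln(22n) − ln(13n) + O(1/n) = ln(22/13) + O(1/n).
Hence the limit is ln(22/13).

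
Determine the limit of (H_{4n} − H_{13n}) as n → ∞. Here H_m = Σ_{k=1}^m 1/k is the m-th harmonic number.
lim = ln(4/13)

Euler-Maclaurin gives H_m = ln m + γ + 1/(2m) + O(1/m^2). The γ and O(1/m) terms cancel in the difference:
  H_{4n} − H_{13n} = ln(4n) − ln(13n) + O(1/n) = ln(4/13) + O(1/n).
Hence the limit is ln(4/13).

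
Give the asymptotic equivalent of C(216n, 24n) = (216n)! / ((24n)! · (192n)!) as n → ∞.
C(216n, 24n) ~ (387420489/16777216)^(24n) · sqrt(9/(16π·24n))

Write N = 24n. Apply Stirling to each factorial:
  (9N)! ~ sqrt(2π·9N) · (9N/e)^(9N),
  N! ~ sqrt(2π N) · (N/e)^N,
  (8N)! ~ sqrt(2π·8N) · (8N/e)^(8N).
The exponential factors combine to (9N)^(9N) / (N^N · (8N)^(8N)) = 9^(9N)/8^(8N) = (9^9/8^8)^N = (387420489/16777216)^N.
The square-root prefactors combine to sqrt(2π·9N) / (sqrt(2π N)·sqrt(2π·8N)) = sqrt(9 / (2π·8·N)) = sqrt(9/(16π·24n)).
Substituting N = 24n: C(216n, 24n) ~ (387420489/16777216)^(24n) · sqrt(9/(16π·24n)).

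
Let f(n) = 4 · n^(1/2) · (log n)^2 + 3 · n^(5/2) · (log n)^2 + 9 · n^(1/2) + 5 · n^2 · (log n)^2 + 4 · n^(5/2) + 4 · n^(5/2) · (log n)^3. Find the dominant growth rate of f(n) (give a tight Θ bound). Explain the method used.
f(n) ∈ Θ(n^(5/2) · (log n)^3)

Compare the terms by growth order. For large n, n^a · (log n)^b dominates n^a' · (log n)^b' iff a > a', or (a = a' and b > b'). Ranking the 6 terms shows the dominant one is 4 · n^(5/2) · (log n)^3. Hence f(n) ∈ Θ(n^(5/2) · (log n)^3).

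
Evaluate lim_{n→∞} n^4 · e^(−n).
lim = 0

Exponentials with base > 1 dominate every fixed polynomial: for any fixed c, n^c / e^n → 0 as n → ∞ (e.g. by the ratio test, or since e^n grows faster than any power of n). Hence n^4 · e^(−n) = n^4 / e^n → 0.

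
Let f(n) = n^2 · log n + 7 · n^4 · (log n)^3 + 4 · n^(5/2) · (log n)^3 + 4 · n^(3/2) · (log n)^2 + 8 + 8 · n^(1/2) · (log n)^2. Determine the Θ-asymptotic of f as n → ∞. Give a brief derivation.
f(n) ∈ Θ(n^4 · (log n)^3)

Compare the terms by growth order. For large n, n^a · (log n)^b dominates n^a' · (log n)^b' iff a > a', or (a = a' and b > b'). Ranking the 6 terms shows the dominant one is 7 · n^4 · (log n)^3. Hence f(n) ∈ Θ(n^4 · (log n)^3).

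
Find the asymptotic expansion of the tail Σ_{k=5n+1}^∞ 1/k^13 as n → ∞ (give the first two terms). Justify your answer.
Σ_{k>5n} 1/k^13 = 1/(12 · (5n)^12) − 1/(2 · (5n)^13) + O(1/(5n)^14)

Compare to the integral: ∫_{5n}^∞ x^(−13) dx = [−x^(−12)/12]_{5n}^∞ = 1/((13−1)·(5n)^12). The Euler-Maclaurin correction adds −f(5n)/2 = −1/(2·(5n)^13). Euler-Maclaurin then gives
  Σ_{k>5n} 1/k^13 = ∫_{5n}^∞ dx/x^13 − 1/(2·(5n)^13) + O(1/(5n)^14).
(Equivalently this is ζ(13) − Σ_{k≤5n} 1/k^13.)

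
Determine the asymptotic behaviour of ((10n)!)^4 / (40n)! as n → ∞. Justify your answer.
((10n)!)^4/(40n)! ~ ((2π·10n)^(3/2) / 2) · 4^(−4·10n)  →  0

Write N = 10n. Stirling: N! ~ sqrt(2π N)(N/e)^N and (4N)! ~ sqrt(2π·4N)·(4N/e)^(4N).
  (N!)^4/(4N)! ~ (2π N)^(4/2) (N/e)^(4N) / [sqrt(2π·4N) (4N/e)^(4N)]
     = (2π N)^(4/2) / sqrt(2π·4N) · (N/(4N))^(4N)
     = (2π N)^((4−1)/2) / 2 · 4^(−4N).
Since 4^4 > 1, the factor 4^(−4N) decays exponentially, so the ratio → 0. Substituting N = 10n gives the stated form.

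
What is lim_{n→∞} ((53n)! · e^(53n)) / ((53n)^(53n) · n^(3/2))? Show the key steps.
lim = 0

Stirling: (53n)! ~ sqrt(2π·53n) · (53n/e)^(53n). Hence
  (53n)! · e^(53n) / (53n)^(53n) ~ sqrt(2π·53n).
Dividing by n^(3/2): sqrt(2π·53n) / n^(3/2) = sqrt(2π·53) · n^((1−3)/2), so the expression behaves like sqrt(2π·53) · n^((1−3)/2) → 0.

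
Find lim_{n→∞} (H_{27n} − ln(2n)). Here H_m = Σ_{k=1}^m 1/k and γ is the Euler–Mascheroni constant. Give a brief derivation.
lim = ln(27/2) + γ

By Euler-Maclaurin, H_m = ln m + γ + O(1/m). So
  H_{27n} − ln(2n) = ln(27n) + γ − ln(2n) + O(1/n)
                       = ln(27/2) + γ + O(1/n).
Hence the limit is ln(27/2) + γ.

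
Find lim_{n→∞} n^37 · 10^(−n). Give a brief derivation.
lim = 0

Exponentials with base > 1 dominate every fixed polynomial: for any fixed c, n^c / 10^n → 0 as n → ∞ (e.g. by the ratio test, or by writing 10^n = e^(n ln 10) and noting e^(n ln 10) / n^c → ∞). Hence n^37 · 10^(−n) = n^37 / 10^n → 0.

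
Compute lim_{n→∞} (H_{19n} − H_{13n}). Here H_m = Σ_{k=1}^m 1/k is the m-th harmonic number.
lim = ln(19/13)

Euler-Maclaurin gives H_m = ln m + γ + 1/(2m) + O(1/m^2). The γ and O(1/m) terms cancel in the difference:
  H_{19n} − H_{13n} = ln(19n) − ln(13n) + O(1/n) = ln(19/13) + O(1/n).
Hence the limit is ln(19/13).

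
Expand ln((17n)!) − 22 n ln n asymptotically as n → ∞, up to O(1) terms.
ln((17n)!) − 22 n ln n = −5 n ln n + 17(ln 17 − 1) n + (1/2) ln(2π·17n) + O(1/n)

Stirling: ln((17n)!) = 17n ln(17n) − 17n + (1/2) ln(2π·17n) + O(1/n).
Expand 17n ln(17n) = 17n (ln n + ln 17) = 17n ln n + 17n ln 17.
Subtract 22n ln n: leading term is (17 − 22) n ln n = −5 n ln n. The next term is 17n ln 17 − 17n = 17(ln 17 − 1) n. Then the (1/2) ln(2π·17n) correction.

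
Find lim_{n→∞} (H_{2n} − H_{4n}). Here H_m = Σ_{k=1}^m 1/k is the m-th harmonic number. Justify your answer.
lim = ln(2/4) = −ln 2

Euler-Maclaurin gives H_m = ln m + γ + 1/(2m) + O(1/m^2). The γ and O(1/m) terms cancel in the difference:
  H_{2n} − H_{4n} = ln(2n) − ln(4n) + O(1/n) = ln(2/4) + O(1/n).
Hence the limit is ln(2/4) = −ln 2.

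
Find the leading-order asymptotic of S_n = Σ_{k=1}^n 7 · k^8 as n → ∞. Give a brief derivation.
S_n ~ 7 · n^9 / 9

By integral comparison (Euler-Maclaurin), Σ_{k=1}^n 7 · k^8 = 7 · ∫_0^n x^8 dx + O(n^8) = 7 · n^9/9 + O(n^8). (Equivalently, Faulhaber's formula gives the same leading term.)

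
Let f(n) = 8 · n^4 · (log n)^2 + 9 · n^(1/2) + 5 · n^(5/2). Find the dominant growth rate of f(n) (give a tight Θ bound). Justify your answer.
f(n) ∈ Θ(n^4 · (log n)^2)

Compare the terms by growth order. For large n, n^a · (log n)^b dominates n^a' · (log n)^b' iff a > a', or (a = a' and b > b'). Ranking the 3 terms shows the dominant one is 8 · n^4 · (log n)^2. Hence f(n) ∈ Θ(n^4 · (log n)^2).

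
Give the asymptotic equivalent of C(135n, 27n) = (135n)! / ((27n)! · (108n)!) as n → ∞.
C(135n, 27n) ~ (3125/256)^(27n) · sqrt(5/(8π·27n))

Write N = 27n. Apply Stirling to each factorial:
  (5N)! ~ sqrt(2π·5N) · (5N/e)^(5N),
  N! ~ sqrt(2π N) · (N/e)^N,
  (4N)! ~ sqrt(2π·4N) · (4N/e)^(4N).
The exponential factors combine to (5N)^(5N) / (N^N · (4N)^(4N)) = 5^(5N)/4^(4N) = (5^5/4^4)^N = (3125/256)^N.
The square-root prefactors combine to sqrt(2π·5N) / (sqrt(2π N)·sqrt(2π·4N)) = sqrt(5 / (2π·4·N)) = sqrt(5/(8π·27n)).
Substituting N = 27n: C(135n, 27n) ~ (3125/256)^(27n) · sqrt(5/(8π·27n)).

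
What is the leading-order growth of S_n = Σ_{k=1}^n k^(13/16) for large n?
S_n ~ (16/29) · n^(29/16)

Integral comparison: Σ_{k=1}^n k^(13/16) = ∫_0^n x^(13/16) dx + O(n^(13/16)). The integral is n^(1 + 13/16) / (1 + 13/16) = n^((13+16)/16) / ((13+16)/16) = (16/29) · n^(29/16).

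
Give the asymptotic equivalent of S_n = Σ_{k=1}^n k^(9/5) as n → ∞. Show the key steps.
S_n ~ (5/14) · n^(14/5)

Integral comparison: Σ_{k=1}^n k^(9/5) = ∫_0^n x^(9/5) dx + O(n^(9/5)). The integral is n^(1 + 9/5) / (1 + 9/5) = n^((9+5)/5) / ((9+5)/5) = (5/14) · n^(14/5).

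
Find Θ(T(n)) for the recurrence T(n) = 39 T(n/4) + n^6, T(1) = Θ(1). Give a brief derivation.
T(n) = Θ(n^6)

log_4 39 ≈ 2.643. f(n) = n^6 dominates n^(log_4 39) since 6 > 2.643, and the regularity condition a·f(n/b) = 39·(n/4)^6 = (39/4096)·n^6 ≤ c·f(n) holds with c = 39/4096 ≈ 0.00952 < 1. So this is Case 3: T(n) = Θ(f(n)) = Θ(n^6).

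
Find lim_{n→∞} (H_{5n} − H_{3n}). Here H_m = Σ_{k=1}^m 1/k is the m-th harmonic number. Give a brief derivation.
lim = ln(5/3)

Euler-Maclaurin gives H_m = ln m + γ + 1/(2m) + O(1/m^2). The γ and O(1/m) terms cancel in the difference:
  H_{5n} − H_{3n} = ln(5n) − ln(3n) + O(1/n) = ln(5/3) + O(1/n).
Hence the limit is ln(5/3).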